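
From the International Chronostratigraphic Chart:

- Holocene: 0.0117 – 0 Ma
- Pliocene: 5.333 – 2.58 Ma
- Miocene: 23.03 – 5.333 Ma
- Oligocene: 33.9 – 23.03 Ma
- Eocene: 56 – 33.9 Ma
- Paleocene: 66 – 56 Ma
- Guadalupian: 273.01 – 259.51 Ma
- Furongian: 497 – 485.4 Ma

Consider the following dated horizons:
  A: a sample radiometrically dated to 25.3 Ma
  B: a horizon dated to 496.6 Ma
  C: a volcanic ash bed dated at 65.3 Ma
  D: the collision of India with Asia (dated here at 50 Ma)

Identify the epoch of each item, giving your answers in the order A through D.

A: 25.3 Ma lies in 33.9–23.03 Ma, so Oligocene.
B: 496.6 Ma lies in 497–485.4 Ma, so Furongian.
C: 65.3 Ma lies in 66–56 Ma, so Paleocene.
D: 50 Ma lies in 56–33.9 Ma, so Eocene.

A — Oligocene; B — Furongian; C — Paleocene; D — Eocene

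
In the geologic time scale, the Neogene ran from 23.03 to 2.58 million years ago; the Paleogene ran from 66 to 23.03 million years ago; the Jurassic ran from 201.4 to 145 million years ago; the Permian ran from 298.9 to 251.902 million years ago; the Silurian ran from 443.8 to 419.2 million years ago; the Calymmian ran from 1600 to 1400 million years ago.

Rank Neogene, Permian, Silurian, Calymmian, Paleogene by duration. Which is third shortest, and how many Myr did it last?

Paleogene, 42.97 million years

Start − end for each: Neogene 23.03 − 2.58 = 20.45; Permian 298.9 − 251.902 = 46.998; Silurian 443.8 − 419.2 = 24.6; Calymmian 1600 − 1400 = 200; Paleogene 66 − 23.03 = 42.97.
Ranking these from shortest: Neogene < Silurian < Paleogene < Permian < Calymmian.
Position 3 in that ranking is Paleogene, which lasted 42.97 Myr.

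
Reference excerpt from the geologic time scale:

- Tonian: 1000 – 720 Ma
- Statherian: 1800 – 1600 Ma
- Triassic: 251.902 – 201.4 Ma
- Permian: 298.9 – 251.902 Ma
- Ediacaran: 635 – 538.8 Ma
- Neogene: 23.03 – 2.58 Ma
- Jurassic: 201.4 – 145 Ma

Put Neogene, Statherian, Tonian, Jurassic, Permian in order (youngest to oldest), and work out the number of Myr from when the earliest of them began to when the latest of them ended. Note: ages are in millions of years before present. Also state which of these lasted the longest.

Neogene → Jurassic → Permian → Tonian → Statherian; total span 1797.42 Myr; longest is Tonian

Start ages (Ma): Statherian 1800, Tonian 1000, Permian 298.9, Jurassic 201.4, Neogene 23.03.
Ordered youngest to oldest: Neogene, Jurassic, Permian, Tonian, Statherian.
Span = 1800 − 2.58 = 1797.42 Myr.
Durations: Statherian 200, Tonian 280, Neogene 20.45, Permian 46.998, Jurassic 56.4 → longest is Tonian (280 Myr).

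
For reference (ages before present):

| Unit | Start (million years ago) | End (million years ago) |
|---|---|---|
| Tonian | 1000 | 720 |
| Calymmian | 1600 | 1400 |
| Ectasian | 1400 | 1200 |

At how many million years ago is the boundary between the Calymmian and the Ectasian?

The Calymmian ends and the Ectasian begins at 1400 million years ago.

1400 million years ago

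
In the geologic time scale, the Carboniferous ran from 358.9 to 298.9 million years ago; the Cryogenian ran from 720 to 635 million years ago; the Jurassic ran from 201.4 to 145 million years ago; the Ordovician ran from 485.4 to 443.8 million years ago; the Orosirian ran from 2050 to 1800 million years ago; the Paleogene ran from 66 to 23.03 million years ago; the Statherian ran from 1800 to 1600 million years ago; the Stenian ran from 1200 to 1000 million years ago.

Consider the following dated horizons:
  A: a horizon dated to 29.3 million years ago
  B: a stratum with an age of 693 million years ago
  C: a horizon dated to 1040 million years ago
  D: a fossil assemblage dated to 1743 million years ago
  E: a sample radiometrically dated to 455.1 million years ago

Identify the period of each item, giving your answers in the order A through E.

Match each age against the start–end ranges in the excerpt: A = 29.3 Ma → Paleogene (66–23.03); B = 693 Ma → Cryogenian (720–635); C = 1040 Ma → Stenian (1200–1000); D = 1743 Ma → Statherian (1800–1600); E = 455.1 Ma → Ordovician (485.4–443.8).

A — Paleogene; B — Cryogenian; C — Stenian; D — Statherian; E — Ordovician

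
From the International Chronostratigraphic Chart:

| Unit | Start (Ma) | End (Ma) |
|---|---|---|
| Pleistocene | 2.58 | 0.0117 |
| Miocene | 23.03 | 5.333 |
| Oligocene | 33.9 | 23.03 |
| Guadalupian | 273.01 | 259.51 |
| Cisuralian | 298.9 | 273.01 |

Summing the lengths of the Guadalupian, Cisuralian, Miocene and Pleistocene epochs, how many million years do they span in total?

Duration is start − end for each: (273.01 − 259.51) + (298.9 − 273.01) + (23.03 − 5.333) + (2.58 − 0.0117).
That is 13.5 + 25.89 + 17.697 + 2.5683, which totals 59.6553 million years.

59.6553 million years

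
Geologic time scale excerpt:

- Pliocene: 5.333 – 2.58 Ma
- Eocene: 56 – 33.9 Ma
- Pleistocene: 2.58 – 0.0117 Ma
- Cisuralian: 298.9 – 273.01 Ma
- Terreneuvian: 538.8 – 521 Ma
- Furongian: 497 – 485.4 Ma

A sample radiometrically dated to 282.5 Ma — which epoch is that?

Cisuralian

282.5 Ma lies between 298.9 and 273.01 Ma, so it falls in the Cisuralian.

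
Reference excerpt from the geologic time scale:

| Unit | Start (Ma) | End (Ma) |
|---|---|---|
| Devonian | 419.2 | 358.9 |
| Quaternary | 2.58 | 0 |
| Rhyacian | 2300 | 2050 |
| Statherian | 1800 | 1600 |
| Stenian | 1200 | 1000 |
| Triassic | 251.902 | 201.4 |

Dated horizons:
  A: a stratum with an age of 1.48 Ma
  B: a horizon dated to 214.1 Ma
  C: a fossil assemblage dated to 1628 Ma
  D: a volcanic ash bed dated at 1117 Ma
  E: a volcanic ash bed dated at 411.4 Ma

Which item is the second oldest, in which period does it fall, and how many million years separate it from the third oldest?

D, in the Stenian; 705.6 million years to E

Larger Ma means older, so oldest first: C 1628 > D 1117 > E 411.4 > B 214.1 > A 1.48.
Counting 2 along gives D (1117 Ma); the excerpt puts that inside the Stenian, 1200–1000 Ma.
Next in line is E (411.4 Ma), and 1117 − 411.4 = 705.6 Myr.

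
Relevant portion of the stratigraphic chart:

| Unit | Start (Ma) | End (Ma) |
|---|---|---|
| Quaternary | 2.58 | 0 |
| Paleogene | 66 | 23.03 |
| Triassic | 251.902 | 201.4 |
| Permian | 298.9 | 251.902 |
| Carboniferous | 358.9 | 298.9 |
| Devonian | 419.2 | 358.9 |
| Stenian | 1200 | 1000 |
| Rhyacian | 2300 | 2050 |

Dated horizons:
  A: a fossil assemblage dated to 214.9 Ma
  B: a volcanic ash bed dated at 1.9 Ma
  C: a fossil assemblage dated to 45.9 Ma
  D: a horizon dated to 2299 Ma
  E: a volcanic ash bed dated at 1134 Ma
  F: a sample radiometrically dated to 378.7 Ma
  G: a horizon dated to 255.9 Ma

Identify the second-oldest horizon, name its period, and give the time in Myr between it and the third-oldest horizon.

E, in the Stenian; 755.3 million years to F

Sorted oldest-first by Ma: D (2299), E (1134), F (378.7), G (255.9), A (214.9), C (45.9), B (1.9).
The second oldest is E at 1134 Ma, which lies in 1200–1000 Ma: the Stenian.
The third oldest is F at 378.7 Ma; separation = |1134 − 378.7| = 755.3 Myr.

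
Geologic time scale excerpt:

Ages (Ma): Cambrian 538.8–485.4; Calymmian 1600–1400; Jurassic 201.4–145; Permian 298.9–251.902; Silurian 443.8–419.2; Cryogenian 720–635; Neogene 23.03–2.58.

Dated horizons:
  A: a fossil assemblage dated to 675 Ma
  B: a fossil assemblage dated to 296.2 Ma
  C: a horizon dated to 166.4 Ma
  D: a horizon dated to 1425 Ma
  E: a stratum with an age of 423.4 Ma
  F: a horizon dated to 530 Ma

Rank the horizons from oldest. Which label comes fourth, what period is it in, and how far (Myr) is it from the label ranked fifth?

E, in the Silurian; 127.2 million years to B

Larger Ma means older, so oldest first: D 1425 > A 675 > F 530 > E 423.4 > B 296.2 > C 166.4.
Counting 4 along gives E (423.4 Ma); the excerpt puts that inside the Silurian, 443.8–419.2 Ma.
Next in line is B (296.2 Ma), and 423.4 − 296.2 = 127.2 Myr.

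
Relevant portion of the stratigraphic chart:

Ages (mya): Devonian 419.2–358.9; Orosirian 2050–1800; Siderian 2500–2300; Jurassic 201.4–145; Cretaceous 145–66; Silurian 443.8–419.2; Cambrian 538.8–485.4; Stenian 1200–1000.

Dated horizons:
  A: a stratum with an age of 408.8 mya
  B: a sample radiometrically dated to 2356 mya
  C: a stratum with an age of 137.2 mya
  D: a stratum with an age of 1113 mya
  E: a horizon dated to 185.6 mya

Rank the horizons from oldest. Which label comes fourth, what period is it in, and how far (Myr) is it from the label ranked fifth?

E, in the Jurassic; 48.4 million years to C

Sorted oldest-first by Ma: B (2356), D (1113), A (408.8), E (185.6), C (137.2).
The fourth oldest is E at 185.6 Ma, which lies in 201.4–145 Ma: the Jurassic.
The fifth oldest is C at 137.2 Ma; separation = |185.6 − 137.2| = 48.4 Myr.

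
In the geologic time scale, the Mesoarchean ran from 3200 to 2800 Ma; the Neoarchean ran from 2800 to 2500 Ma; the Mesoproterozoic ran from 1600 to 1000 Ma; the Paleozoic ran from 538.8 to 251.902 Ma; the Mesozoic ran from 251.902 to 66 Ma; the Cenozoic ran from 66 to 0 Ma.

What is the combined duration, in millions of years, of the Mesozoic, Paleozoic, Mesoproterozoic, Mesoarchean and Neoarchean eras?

Each duration: Mesozoic = 185.902; Paleozoic = 286.898; Mesoproterozoic = 600; Mesoarchean = 400; Neoarchean = 300.
Sum: 185.902 + 286.898 + 600 + 400 + 300 = 1772.8 Myr.

1772.8 million years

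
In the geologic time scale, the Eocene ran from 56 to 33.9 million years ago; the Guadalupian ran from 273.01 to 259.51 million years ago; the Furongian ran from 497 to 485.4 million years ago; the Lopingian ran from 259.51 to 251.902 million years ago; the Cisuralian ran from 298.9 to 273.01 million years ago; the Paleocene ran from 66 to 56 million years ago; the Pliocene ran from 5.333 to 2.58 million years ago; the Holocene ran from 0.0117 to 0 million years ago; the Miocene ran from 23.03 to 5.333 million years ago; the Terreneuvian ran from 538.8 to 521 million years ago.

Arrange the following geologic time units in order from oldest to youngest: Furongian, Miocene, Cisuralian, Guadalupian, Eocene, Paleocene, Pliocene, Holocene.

Furongian, Cisuralian, Guadalupian, Paleocene, Eocene, Miocene, Pliocene, Holocene

The oldest of these is Furongian (starts 497 Ma) and the youngest is Holocene (ends 0 Ma).
In between, by decreasing start age: Cisuralian (298.9), Guadalupian (273.01), Paleocene (66), Eocene (56), Miocene (23.03), Pliocene (5.333).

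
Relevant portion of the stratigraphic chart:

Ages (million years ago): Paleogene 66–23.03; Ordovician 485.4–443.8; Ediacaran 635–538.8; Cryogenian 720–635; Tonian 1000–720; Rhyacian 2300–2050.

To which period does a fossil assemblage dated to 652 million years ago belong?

Cryogenian

652 Ma lies between 720 and 635 Ma, so it falls in the Cryogenian.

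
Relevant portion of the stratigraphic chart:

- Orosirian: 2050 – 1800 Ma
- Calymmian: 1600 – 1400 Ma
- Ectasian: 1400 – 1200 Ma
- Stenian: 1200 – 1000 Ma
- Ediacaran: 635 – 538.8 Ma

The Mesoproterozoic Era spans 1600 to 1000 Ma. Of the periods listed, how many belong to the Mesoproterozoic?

3

Periods inside 1600–1000 Ma: Calymmian, Ectasian, Stenian — 3 in total.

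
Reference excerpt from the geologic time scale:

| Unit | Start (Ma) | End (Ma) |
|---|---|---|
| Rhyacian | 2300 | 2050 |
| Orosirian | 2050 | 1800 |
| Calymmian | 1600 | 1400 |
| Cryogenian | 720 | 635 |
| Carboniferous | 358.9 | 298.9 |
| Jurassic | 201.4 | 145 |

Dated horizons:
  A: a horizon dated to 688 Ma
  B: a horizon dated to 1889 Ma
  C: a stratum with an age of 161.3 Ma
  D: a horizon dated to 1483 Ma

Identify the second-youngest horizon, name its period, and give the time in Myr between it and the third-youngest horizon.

Smaller Ma means younger, so youngest first: C 161.3 < A 688 < D 1483 < B 1889.
Counting 2 along gives A (688 Ma); the excerpt puts that inside the Cryogenian, 720–635 Ma.
Next in line is D (1483 Ma), and 1483 − 688 = 795 Myr.

A, in the Cryogenian; 795 million years to D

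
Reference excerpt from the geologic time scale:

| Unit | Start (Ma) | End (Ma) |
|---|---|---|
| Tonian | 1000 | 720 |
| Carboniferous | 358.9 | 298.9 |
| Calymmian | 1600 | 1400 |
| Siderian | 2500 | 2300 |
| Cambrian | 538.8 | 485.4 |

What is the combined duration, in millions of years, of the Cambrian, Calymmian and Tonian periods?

533.4 million years

Each duration: Cambrian = 53.4; Calymmian = 200; Tonian = 280.
Sum: 53.4 + 200 + 280 = 533.4 Myr.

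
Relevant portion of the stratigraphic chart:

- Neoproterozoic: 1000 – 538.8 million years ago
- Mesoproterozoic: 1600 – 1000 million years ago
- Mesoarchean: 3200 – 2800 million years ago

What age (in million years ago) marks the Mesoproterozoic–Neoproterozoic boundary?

The Mesoproterozoic ends and the Neoproterozoic begins at 1000 million years ago.

1000 million years ago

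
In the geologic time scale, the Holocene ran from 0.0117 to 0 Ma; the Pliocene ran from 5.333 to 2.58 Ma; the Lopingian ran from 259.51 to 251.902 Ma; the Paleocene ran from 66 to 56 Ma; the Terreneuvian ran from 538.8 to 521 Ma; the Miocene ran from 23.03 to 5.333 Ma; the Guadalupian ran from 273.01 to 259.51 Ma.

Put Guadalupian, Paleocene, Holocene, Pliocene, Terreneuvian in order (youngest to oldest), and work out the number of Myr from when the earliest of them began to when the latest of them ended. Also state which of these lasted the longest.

Start ages (Ma): Terreneuvian 538.8, Guadalupian 273.01, Paleocene 66, Pliocene 5.333, Holocene 0.0117.
Ordered youngest to oldest: Holocene, Pliocene, Paleocene, Guadalupian, Terreneuvian.
Span = 538.8 − 0 = 538.8 Myr.
Durations: Pliocene 2.753, Terreneuvian 17.8, Holocene 0.0117, Paleocene 10, Guadalupian 13.5 → longest is Terreneuvian (17.8 Myr).

Holocene, Pliocene, Paleocene, Guadalupian, Terreneuvian; total span 538.8 Myr; longest is Terreneuvian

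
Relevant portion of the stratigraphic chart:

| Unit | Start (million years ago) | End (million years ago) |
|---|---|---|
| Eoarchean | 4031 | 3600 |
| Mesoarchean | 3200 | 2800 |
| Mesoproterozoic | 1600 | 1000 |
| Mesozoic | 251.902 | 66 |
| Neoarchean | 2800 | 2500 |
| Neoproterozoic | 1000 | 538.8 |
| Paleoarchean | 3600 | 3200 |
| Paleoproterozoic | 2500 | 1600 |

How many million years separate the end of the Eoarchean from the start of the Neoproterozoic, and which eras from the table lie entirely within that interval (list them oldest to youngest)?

2600 million years; Paleoarchean, Mesoarchean, Neoarchean, Paleoproterozoic, Mesoproterozoic

The Eoarchean closes at 3600 Ma and the Neoproterozoic opens at 1000 Ma, so the interval is 3600 − 1000 = 2600 Myr.
An era fits inside if it starts at or after 3600 Ma and ends at or before 1000 Ma; oldest first that gives Paleoarchean, Mesoarchean, Neoarchean, Paleoproterozoic, Mesoproterozoic.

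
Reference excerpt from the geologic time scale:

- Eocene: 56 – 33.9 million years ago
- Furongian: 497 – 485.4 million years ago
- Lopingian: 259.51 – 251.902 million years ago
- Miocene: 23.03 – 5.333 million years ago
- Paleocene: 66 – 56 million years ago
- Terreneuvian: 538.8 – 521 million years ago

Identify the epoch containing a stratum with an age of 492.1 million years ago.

492.1 Ma lies between 497 and 485.4 Ma, so it falls in the Furongian.

Furongian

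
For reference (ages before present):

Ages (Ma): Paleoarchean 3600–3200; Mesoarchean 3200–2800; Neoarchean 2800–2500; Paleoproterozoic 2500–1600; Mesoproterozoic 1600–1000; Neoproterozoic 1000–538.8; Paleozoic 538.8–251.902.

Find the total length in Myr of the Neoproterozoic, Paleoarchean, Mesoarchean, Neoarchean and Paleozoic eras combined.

Each duration: Neoproterozoic = 461.2; Paleoarchean = 400; Mesoarchean = 400; Neoarchean = 300; Paleozoic = 286.898.
Sum: 461.2 + 400 + 400 + 300 + 286.898 = 1848.098 Myr.

1848.098 million years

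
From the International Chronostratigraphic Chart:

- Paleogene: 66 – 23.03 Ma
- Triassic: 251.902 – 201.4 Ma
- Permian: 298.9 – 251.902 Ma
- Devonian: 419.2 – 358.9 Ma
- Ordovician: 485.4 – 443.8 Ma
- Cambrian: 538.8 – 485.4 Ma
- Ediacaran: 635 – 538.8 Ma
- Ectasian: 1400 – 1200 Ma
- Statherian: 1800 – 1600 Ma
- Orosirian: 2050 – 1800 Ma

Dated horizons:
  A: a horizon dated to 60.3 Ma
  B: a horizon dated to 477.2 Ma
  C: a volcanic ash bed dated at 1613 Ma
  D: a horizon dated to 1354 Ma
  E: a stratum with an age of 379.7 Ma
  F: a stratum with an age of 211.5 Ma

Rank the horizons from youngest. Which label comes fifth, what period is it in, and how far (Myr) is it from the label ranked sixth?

D, in the Ectasian; 259 million years to C

Sorted youngest-first by Ma: A (60.3), F (211.5), E (379.7), B (477.2), D (1354), C (1613).
The fifth youngest is D at 1354 Ma, which lies in 1400–1200 Ma: the Ectasian.
The sixth youngest is C at 1613 Ma; separation = |1354 − 1613| = 259 Myr.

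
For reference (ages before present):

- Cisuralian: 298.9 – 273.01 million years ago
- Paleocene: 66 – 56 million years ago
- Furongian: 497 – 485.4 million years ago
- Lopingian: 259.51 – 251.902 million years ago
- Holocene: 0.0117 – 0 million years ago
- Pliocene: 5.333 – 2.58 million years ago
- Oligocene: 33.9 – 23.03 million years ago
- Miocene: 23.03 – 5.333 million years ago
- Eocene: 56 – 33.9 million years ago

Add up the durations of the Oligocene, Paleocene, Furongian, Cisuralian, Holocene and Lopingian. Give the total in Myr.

Each duration: Oligocene = 10.87; Paleocene = 10; Furongian = 11.6; Cisuralian = 25.89; Holocene = 0.0117; Lopingian = 7.608.
Sum: 10.87 + 10 + 11.6 + 25.89 + 0.0117 + 7.608 = 65.9797 Myr.

65.9797 million years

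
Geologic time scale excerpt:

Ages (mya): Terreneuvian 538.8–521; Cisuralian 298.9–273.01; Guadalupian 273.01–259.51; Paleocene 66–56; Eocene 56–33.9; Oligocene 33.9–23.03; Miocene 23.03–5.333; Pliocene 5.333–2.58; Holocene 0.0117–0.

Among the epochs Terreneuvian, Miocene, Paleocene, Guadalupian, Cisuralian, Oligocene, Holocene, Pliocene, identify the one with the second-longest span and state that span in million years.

Start − end for each: Terreneuvian 538.8 − 521 = 17.8; Miocene 23.03 − 5.333 = 17.697; Paleocene 66 − 56 = 10; Guadalupian 273.01 − 259.51 = 13.5; Cisuralian 298.9 − 273.01 = 25.89; Oligocene 33.9 − 23.03 = 10.87; Holocene 0.0117 − 0 = 0.0117; Pliocene 5.333 − 2.58 = 2.753.
Ranking these from longest: Cisuralian > Terreneuvian > Miocene > Guadalupian > Oligocene > Paleocene > Pliocene > Holocene.
Position 2 in that ranking is Terreneuvian, which lasted 17.8 Myr.

Terreneuvian, 17.8 million years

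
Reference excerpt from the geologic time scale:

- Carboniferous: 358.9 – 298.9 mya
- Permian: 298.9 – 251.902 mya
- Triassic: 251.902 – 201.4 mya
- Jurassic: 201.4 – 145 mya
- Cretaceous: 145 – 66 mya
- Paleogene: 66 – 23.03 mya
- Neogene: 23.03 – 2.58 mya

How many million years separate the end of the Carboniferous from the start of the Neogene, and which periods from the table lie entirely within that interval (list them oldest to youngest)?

275.87 million years; Permian, Triassic, Jurassic, Cretaceous, Paleogene

End of Carboniferous = 298.9 Ma; start of Neogene = 23.03 Ma.
Gap = 298.9 − 23.03 = 275.87 Myr.
Periods wholly inside 298.9–23.03 Ma: Permian (298.9–251.902), Triassic (251.902–201.4), Jurassic (201.4–145), Cretaceous (145–66), Paleogene (66–23.03).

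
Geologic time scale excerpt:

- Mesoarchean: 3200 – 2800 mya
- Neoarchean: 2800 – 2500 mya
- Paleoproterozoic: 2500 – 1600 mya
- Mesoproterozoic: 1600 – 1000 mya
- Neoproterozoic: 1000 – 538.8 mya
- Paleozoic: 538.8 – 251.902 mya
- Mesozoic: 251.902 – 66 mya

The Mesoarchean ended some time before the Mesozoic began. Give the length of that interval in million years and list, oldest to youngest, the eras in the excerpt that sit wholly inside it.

The Mesoarchean closes at 2800 Ma and the Mesozoic opens at 251.902 Ma, so the interval is 2800 − 251.902 = 2548.098 Myr.
An era fits inside if it starts at or after 2800 Ma and ends at or before 251.902 Ma; oldest first that gives Neoarchean, Paleoproterozoic, Mesoproterozoic, Neoproterozoic, Paleozoic.

2548.098 million years; Neoarchean, Paleoproterozoic, Mesoproterozoic, Neoproterozoic, Paleozoic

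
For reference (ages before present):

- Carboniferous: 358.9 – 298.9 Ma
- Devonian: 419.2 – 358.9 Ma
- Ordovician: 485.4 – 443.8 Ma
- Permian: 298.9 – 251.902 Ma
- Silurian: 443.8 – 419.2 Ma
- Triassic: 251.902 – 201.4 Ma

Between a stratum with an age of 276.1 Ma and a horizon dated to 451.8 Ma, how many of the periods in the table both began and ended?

3

451.8 Ma sits inside the Ordovician (485.4–443.8) and 276.1 Ma inside the Permian (298.9–251.902); neither of those is wholly between the two dates.
The listed periods lying completely between them are Silurian, Devonian, Carboniferous — 3 in all.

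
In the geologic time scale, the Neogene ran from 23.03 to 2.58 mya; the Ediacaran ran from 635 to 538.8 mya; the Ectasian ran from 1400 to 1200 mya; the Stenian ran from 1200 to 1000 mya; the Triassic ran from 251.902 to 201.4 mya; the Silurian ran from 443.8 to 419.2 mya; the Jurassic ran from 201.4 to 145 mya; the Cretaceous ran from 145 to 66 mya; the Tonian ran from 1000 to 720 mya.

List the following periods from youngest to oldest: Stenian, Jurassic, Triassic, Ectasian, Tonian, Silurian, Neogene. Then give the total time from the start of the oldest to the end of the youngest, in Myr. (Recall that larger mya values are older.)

Start ages (Ma): Ectasian 1400, Stenian 1200, Tonian 1000, Silurian 443.8, Triassic 251.902, Jurassic 201.4, Neogene 23.03.
Ordered youngest to oldest: Neogene, Jurassic, Triassic, Silurian, Tonian, Stenian, Ectasian.
Span = 1400 − 2.58 = 1397.42 Myr.

Neogene, Jurassic, Triassic, Silurian, Tonian, Stenian, Ectasian; total span 1397.42 Myr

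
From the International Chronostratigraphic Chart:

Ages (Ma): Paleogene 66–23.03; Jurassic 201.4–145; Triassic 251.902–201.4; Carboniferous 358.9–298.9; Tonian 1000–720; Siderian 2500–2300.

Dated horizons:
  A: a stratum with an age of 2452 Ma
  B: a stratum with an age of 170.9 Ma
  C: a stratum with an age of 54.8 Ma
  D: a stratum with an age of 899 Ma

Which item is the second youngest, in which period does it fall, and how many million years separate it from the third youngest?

B, in the Jurassic; 728.1 million years to D

Smaller Ma means younger, so youngest first: C 54.8 < B 170.9 < D 899 < A 2452.
Counting 2 along gives B (170.9 Ma); the excerpt puts that inside the Jurassic, 201.4–145 Ma.
Next in line is D (899 Ma), and 899 − 170.9 = 728.1 Myr.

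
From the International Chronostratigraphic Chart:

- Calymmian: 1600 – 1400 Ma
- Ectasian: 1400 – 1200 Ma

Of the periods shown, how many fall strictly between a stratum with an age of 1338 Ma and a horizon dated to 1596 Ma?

The older date is 1596 Ma and the younger is 1338 Ma.
No period both begins after 1596 Ma and ends before 1338 Ma, so the count is 0.

0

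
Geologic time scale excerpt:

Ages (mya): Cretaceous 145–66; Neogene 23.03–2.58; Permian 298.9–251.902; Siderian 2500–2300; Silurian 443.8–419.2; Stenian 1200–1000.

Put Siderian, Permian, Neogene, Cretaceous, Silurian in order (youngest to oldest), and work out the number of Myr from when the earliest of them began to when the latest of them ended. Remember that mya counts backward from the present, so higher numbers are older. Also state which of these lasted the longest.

Start ages (Ma): Siderian 2500, Silurian 443.8, Permian 298.9, Cretaceous 145, Neogene 23.03.
Ordered youngest to oldest: Neogene, Cretaceous, Permian, Silurian, Siderian.
Span = 2500 − 2.58 = 2497.42 Myr.
Durations: Permian 46.998, Silurian 24.6, Neogene 20.45, Cretaceous 79, Siderian 200 → longest is Siderian (200 Myr).

Neogene → Cretaceous → Permian → Silurian → Siderian; total span 2497.42 Myr; longest is Siderian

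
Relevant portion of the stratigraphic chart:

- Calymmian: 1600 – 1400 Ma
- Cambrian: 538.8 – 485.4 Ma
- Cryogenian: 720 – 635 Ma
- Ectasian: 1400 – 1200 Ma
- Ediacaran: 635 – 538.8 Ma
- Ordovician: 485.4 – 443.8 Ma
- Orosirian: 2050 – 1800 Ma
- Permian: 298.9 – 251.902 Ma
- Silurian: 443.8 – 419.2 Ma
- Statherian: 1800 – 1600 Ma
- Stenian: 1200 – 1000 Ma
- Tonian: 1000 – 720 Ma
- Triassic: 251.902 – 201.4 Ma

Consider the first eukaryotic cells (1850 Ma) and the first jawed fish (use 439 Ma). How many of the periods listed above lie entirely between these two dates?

9

1850 Ma sits inside the Orosirian (2050–1800) and 439 Ma inside the Silurian (443.8–419.2); neither of those is wholly between the two dates.
The listed periods lying completely between them are Statherian, Calymmian, Ectasian, Stenian, Tonian, Cryogenian, Ediacaran, Cambrian, Ordovician — 9 in all.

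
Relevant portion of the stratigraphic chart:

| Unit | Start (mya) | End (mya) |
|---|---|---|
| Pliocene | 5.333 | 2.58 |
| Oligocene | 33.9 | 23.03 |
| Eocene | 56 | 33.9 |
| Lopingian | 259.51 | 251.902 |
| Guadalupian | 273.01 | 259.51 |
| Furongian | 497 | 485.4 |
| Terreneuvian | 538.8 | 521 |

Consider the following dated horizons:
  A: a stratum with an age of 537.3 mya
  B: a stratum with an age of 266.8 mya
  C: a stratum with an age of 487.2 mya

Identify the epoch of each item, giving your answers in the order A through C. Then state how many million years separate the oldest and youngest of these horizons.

Match each age against the start–end ranges in the excerpt: A = 537.3 Ma → Terreneuvian (538.8–521); B = 266.8 Ma → Guadalupian (273.01–259.51); C = 487.2 Ma → Furongian (497–485.4).
The largest age is 537.3 Ma and the smallest is 266.8 Ma; their difference is 270.5 Myr.

A — Terreneuvian; B — Guadalupian; C — Furongian; span 270.5 million years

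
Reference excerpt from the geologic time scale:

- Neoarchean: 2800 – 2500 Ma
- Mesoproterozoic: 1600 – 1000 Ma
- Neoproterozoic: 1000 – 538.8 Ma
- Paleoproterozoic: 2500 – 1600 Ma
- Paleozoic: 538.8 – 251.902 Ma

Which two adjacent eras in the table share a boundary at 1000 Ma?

Mesoproterozoic and Neoproterozoic

The Mesoproterozoic ends at 1000 Ma and the Neoproterozoic begins at 1000 Ma, so they share that boundary.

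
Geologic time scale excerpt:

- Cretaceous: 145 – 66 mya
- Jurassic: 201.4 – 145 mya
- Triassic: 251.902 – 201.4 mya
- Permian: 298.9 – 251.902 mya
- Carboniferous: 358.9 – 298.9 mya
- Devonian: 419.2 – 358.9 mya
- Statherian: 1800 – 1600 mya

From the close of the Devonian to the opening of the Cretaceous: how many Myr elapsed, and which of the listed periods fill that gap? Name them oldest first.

213.9 million years; Carboniferous, Permian, Triassic, Jurassic

End of Devonian = 358.9 Ma; start of Cretaceous = 145 Ma.
Gap = 358.9 − 145 = 213.9 Myr.
Periods wholly inside 358.9–145 Ma: Carboniferous (358.9–298.9), Permian (298.9–251.902), Triassic (251.902–201.4), Jurassic (201.4–145).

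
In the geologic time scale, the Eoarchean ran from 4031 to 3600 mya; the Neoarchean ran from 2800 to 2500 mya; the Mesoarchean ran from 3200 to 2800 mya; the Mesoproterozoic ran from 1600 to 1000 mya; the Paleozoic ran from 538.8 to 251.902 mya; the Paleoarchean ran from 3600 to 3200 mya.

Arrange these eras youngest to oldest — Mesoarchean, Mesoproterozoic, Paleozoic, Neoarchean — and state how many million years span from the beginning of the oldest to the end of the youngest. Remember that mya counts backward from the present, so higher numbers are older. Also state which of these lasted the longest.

Paleozoic, Mesoproterozoic, Neoarchean, Mesoarchean; total span 2948.098 Myr; longest is Mesoproterozoic

From the excerpt: Mesoarchean 3200–2800; Mesoproterozoic 1600–1000; Paleozoic 538.8–251.902; Neoarchean 2800–2500 (Ma).
Larger Ma is earlier, so the oldest is Mesoarchean and the youngest is Paleozoic; youngest to oldest: Paleozoic, Mesoproterozoic, Neoarchean, Mesoarchean.
Oldest start 3200 minus youngest end 251.902 gives 2948.098 Myr overall.
Individual lengths (start − end): Mesoarchean 400; Paleozoic 286.898; Mesoproterozoic 600; Neoarchean 300. The largest is Mesoproterozoic at 600 Myr.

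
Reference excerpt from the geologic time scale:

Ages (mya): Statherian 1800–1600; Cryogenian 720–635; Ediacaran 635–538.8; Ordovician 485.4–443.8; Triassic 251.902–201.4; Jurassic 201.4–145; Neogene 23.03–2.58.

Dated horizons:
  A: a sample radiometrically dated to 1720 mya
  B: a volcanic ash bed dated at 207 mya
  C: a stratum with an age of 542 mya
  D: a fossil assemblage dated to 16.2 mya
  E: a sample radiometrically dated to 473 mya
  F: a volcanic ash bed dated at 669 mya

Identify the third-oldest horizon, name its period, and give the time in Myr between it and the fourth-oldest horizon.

Larger Ma means older, so oldest first: A 1720 > F 669 > C 542 > E 473 > B 207 > D 16.2.
Counting 3 along gives C (542 Ma); the excerpt puts that inside the Ediacaran, 635–538.8 Ma.
Next in line is E (473 Ma), and 542 − 473 = 69 Myr.

C, in the Ediacaran; 69 million years to E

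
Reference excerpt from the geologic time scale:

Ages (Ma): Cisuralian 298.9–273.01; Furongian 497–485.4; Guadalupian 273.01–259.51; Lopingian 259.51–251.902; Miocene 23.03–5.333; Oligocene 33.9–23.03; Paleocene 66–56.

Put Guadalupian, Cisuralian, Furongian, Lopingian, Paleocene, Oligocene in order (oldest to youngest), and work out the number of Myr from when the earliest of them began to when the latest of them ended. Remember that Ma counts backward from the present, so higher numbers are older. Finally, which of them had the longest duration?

Furongian → Cisuralian → Guadalupian → Lopingian → Paleocene → Oligocene; total span 473.97 Myr; longest is Cisuralian

Start ages (Ma): Furongian 497, Cisuralian 298.9, Guadalupian 273.01, Lopingian 259.51, Paleocene 66, Oligocene 33.9.
Ordered oldest to youngest: Furongian, Cisuralian, Guadalupian, Lopingian, Paleocene, Oligocene.
Span = 497 − 23.03 = 473.97 Myr.
Durations: Lopingian 7.608, Guadalupian 13.5, Paleocene 10, Oligocene 10.87, Cisuralian 25.89, Furongian 11.6 → longest is Cisuralian (25.89 Myr).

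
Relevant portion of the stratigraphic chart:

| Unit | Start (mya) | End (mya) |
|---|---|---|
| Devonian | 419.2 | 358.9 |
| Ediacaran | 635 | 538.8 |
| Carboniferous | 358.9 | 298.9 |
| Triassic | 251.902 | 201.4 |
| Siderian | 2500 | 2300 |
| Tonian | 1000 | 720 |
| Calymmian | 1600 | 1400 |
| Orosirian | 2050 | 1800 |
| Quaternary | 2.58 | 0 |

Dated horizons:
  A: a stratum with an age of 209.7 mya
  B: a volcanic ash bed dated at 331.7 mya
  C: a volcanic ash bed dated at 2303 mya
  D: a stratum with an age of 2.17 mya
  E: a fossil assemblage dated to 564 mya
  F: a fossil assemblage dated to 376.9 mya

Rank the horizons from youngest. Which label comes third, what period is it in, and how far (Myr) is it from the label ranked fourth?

Smaller Ma means younger, so youngest first: D 2.17 < A 209.7 < B 331.7 < F 376.9 < E 564 < C 2303.
Counting 3 along gives B (331.7 Ma); the excerpt puts that inside the Carboniferous, 358.9–298.9 Ma.
Next in line is F (376.9 Ma), and 376.9 − 331.7 = 45.2 Myr.

B, in the Carboniferous; 45.2 million years to F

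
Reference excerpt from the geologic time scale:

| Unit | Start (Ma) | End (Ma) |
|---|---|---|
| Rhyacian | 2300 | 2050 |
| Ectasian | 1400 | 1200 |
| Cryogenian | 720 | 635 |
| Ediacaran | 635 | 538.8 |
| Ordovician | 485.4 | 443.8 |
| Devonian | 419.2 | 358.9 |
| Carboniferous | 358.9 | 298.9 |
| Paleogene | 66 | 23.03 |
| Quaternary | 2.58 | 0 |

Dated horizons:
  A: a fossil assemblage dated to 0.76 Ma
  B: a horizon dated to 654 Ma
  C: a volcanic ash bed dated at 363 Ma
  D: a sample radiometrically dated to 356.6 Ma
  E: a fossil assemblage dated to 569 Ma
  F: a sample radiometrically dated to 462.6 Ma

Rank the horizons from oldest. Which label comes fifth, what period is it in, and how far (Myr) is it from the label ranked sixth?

D, in the Carboniferous; 355.84 million years to A

Sorted oldest-first by Ma: B (654), E (569), F (462.6), C (363), D (356.6), A (0.76).
The fifth oldest is D at 356.6 Ma, which lies in 358.9–298.9 Ma: the Carboniferous.
The sixth oldest is A at 0.76 Ma; separation = |356.6 − 0.76| = 355.84 Myr.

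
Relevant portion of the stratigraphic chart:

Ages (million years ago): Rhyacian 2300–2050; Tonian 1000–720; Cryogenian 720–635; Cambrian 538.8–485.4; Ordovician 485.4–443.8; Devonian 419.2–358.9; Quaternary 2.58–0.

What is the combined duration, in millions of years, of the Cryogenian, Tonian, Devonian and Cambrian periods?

478.7 million years

Duration is start − end for each: (720 − 635) + (1000 − 720) + (419.2 − 358.9) + (538.8 − 485.4).
That is 85 + 280 + 60.3 + 53.4, which totals 478.7 million years.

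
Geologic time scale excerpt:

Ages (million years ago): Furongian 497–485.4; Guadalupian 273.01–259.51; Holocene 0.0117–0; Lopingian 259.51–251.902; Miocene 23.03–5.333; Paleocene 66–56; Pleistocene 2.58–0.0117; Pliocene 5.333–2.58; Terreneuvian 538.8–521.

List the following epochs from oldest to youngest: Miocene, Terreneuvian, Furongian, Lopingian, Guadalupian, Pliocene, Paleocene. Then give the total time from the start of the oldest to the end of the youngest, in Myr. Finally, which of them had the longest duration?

From the excerpt: Miocene 23.03–5.333; Terreneuvian 538.8–521; Furongian 497–485.4; Lopingian 259.51–251.902; Guadalupian 273.01–259.51; Pliocene 5.333–2.58; Paleocene 66–56 (Ma).
Larger Ma is earlier, so the oldest is Terreneuvian and the youngest is Pliocene; oldest to youngest: Terreneuvian, Furongian, Guadalupian, Lopingian, Paleocene, Miocene, Pliocene.
Oldest start 538.8 minus youngest end 2.58 gives 536.22 Myr overall.
Individual lengths (start − end): Terreneuvian 17.8; Furongian 11.6; Lopingian 7.608; Guadalupian 13.5; Paleocene 10; Pliocene 2.753; Miocene 17.697. The largest is Terreneuvian at 17.8 Myr.

Terreneuvian, Furongian, Guadalupian, Lopingian, Paleocene, Miocene, Pliocene; total span 536.22 Myr; longest is Terreneuvian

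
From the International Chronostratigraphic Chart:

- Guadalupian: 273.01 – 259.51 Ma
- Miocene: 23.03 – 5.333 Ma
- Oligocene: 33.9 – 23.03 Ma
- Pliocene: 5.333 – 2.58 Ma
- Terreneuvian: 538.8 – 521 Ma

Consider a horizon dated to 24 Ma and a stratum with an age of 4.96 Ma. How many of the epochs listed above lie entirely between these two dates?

The older date is 24 Ma and the younger is 4.96 Ma.
Epochs with start < 24 and end > 4.96 Ma: Miocene (23.03–5.333).
That is 1 complete epoch.

1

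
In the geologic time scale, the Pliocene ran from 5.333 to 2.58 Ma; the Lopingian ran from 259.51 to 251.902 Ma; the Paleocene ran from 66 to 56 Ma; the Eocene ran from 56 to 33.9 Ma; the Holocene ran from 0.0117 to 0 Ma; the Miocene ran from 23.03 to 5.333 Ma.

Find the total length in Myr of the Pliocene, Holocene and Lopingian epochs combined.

10.3727 million years

Duration is start − end for each: (5.333 − 2.58) + (0.0117 − 0) + (259.51 − 251.902).
That is 2.753 + 0.0117 + 7.608, which totals 10.3727 million years.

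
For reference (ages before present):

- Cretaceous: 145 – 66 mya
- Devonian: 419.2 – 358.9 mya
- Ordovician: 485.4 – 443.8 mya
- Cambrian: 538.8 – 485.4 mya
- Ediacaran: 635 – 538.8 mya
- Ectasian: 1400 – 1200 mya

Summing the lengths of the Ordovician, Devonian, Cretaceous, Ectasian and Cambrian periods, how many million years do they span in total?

434.3 million years

Duration is start − end for each: (485.4 − 443.8) + (419.2 − 358.9) + (145 − 66) + (1400 − 1200) + (538.8 − 485.4).
That is 41.6 + 60.3 + 79 + 200 + 53.4, which totals 434.3 million years.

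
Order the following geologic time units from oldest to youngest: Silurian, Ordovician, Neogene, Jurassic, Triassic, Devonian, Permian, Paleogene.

Group by era (each group listed oldest first) — Paleozoic: Ordovician, Silurian, Devonian, Permian; Mesozoic: Triassic, Jurassic; Cenozoic: Paleogene, Neogene. The eras run Paleozoic → Mesozoic → Cenozoic. Concatenating the groups in that era order gives oldest to youngest directly.

Ordovician → Silurian → Devonian → Permian → Triassic → Jurassic → Paleogene → Neogene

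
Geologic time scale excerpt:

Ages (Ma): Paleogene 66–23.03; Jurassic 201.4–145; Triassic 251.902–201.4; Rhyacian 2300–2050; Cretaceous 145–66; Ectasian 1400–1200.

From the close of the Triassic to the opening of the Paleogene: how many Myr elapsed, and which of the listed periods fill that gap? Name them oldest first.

End of Triassic = 201.4 Ma; start of Paleogene = 66 Ma.
Gap = 201.4 − 66 = 135.4 Myr.
Periods wholly inside 201.4–66 Ma: Jurassic (201.4–145), Cretaceous (145–66).

135.4 million years; Jurassic, Cretaceous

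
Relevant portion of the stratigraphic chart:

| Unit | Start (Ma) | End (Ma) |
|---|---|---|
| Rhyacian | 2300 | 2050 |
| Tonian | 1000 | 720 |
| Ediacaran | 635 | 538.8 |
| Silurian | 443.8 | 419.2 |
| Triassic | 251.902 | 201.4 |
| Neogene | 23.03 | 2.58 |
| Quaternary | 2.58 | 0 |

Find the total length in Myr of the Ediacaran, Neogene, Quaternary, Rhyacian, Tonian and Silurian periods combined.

673.83 million years

Each duration: Ediacaran = 96.2; Neogene = 20.45; Quaternary = 2.58; Rhyacian = 250; Tonian = 280; Silurian = 24.6.
Sum: 96.2 + 20.45 + 2.58 + 250 + 280 + 24.6 = 673.83 Myr.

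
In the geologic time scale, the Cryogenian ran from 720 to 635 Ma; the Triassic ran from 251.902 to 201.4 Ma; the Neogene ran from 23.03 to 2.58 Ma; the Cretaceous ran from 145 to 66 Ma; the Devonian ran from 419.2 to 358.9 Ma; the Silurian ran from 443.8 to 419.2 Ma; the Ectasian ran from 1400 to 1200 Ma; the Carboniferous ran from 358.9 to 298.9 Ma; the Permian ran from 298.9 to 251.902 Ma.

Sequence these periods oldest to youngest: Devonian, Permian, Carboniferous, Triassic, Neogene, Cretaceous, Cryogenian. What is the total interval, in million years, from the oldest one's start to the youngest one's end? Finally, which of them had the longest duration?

Cryogenian, Devonian, Carboniferous, Permian, Triassic, Cretaceous, Neogene; total span 717.42 Myr; longest is Cryogenian

Start ages (Ma): Cryogenian 720, Devonian 419.2, Carboniferous 358.9, Permian 298.9, Triassic 251.902, Cretaceous 145, Neogene 23.03.
Ordered oldest to youngest: Cryogenian, Devonian, Carboniferous, Permian, Triassic, Cretaceous, Neogene.
Span = 720 − 2.58 = 717.42 Myr.
Durations: Carboniferous 60, Permian 46.998, Triassic 50.502, Neogene 20.45, Cryogenian 85, Cretaceous 79, Devonian 60.3 → longest is Cryogenian (85 Myr).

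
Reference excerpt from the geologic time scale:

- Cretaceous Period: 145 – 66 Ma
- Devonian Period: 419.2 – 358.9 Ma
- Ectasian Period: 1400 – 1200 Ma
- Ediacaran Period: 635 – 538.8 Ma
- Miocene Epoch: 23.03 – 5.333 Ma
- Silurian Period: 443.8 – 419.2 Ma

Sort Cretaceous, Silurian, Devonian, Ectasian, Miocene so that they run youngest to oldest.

Miocene, Cretaceous, Devonian, Silurian, Ectasian

The oldest of these is Ectasian (starts 1400 Ma) and the youngest is Miocene (ends 5.333 Ma).
In between, by decreasing start age: Silurian (443.8), Devonian (419.2), Cretaceous (145).
Listing youngest first means reversing that sequence.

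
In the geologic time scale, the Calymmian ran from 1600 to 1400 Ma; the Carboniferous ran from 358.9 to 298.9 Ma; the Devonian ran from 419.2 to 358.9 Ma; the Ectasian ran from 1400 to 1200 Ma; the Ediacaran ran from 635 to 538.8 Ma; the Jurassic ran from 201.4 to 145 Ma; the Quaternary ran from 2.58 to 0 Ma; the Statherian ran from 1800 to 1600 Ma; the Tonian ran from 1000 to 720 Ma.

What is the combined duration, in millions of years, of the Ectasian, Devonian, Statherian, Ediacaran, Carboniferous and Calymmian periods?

Duration is start − end for each: (1400 − 1200) + (419.2 − 358.9) + (1800 − 1600) + (635 − 538.8) + (358.9 − 298.9) + (1600 − 1400).
That is 200 + 60.3 + 200 + 96.2 + 60 + 200, which totals 816.5 million years.

816.5 million years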